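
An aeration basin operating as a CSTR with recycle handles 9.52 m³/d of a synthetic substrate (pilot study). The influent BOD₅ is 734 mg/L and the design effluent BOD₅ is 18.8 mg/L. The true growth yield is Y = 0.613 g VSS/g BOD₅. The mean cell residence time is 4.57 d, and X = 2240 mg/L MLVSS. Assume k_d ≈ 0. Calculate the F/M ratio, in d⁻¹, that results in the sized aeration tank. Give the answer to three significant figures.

Biomass mass balance (decay neglected): V·X = Y·Q·(S₀ − S)·θ_c, so V = 0.613 × 9.52 × (734 − 18.8) × 4.57 / 2240 = 8.515 m³.
F/M = applied load / biomass = Q·S₀/(V·X) = 9.52 × 734 / (8.515 × 2240) = 0.3663 d⁻¹.

F/M ≈ 0.366 d⁻¹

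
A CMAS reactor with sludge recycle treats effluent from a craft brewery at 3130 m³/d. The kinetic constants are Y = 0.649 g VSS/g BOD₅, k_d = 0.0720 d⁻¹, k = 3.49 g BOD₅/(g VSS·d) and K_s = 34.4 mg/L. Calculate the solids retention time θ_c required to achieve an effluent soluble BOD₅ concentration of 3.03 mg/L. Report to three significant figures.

θ_c ≈ 8.98 d

Specific growth rate at S = 3.03 mg/L: μ = YkS/(K_s+S) = 0.649·3.49·3.03/(34.4+3.03) = 0.1834 d⁻¹.
Then 1/θ_c = μ − k_d = 0.1834 − 0.0720 = 0.1114 d⁻¹, giving θ_c = 8.980 d.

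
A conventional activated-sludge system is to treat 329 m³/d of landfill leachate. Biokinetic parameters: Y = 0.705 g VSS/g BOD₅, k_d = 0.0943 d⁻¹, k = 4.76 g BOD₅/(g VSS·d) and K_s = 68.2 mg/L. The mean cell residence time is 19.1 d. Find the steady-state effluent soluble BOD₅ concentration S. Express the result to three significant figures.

Effluent substrate depends only on kinetics and SRT: S = K_s(1 + k_d θ_c) / [θ_c(Yk − k_d) − 1] = 68.2 × (1 + 0.0943 × 19.1) / [19.1 × (0.705 × 4.76 − 0.0943) − 1] = 191.0 / 61.29 = 3.117 mg/L.

S ≈ 3.12 mg/L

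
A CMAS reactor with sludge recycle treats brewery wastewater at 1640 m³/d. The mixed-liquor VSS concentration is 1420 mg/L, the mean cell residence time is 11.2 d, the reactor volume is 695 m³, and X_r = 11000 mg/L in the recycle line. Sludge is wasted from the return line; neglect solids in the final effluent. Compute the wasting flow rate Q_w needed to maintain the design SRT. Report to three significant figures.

θ_c = V·X/(Q_w·X_r) when wasting from the recycle, so Q_w = V·X/(θ_c·X_r) = 695.0 × 1420 / (11.2 × 11000) = 8.011 m³/d.

Q_w ≈ 8.01 m³/d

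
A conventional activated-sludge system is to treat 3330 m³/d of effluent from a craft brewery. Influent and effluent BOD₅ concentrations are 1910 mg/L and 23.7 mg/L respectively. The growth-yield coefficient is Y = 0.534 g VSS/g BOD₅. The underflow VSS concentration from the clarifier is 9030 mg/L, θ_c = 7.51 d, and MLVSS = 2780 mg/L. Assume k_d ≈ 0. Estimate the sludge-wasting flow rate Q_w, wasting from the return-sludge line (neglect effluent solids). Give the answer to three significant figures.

Biomass mass balance (decay neglected): V·X = Y·Q·(S₀ − S)·θ_c, so V = 0.534 × 3330 × (1910 − 23.7) × 7.51 / 2780 = 9061 m³.
Q_w = (V·X)/(θ_c X_r) = 9061 × 2780 / (7.51 × 9030) = 371.5 m³/d.

Q_w ≈ 371 m³/d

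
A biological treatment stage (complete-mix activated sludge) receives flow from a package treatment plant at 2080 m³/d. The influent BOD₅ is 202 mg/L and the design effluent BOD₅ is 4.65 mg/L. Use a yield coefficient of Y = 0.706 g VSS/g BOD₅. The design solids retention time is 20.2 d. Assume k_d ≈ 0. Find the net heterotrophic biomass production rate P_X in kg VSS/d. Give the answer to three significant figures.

Since k_d ≈ 0, Y_obs = Y = 0.706 g VSS/g BOD₅.
Mass of BOD₅ removed per day: Q(S₀ − S) = 2080 × 197.3 g/m³ = 410.5 kg/d.
So the net sludge growth is P_X = 0.7060 × 410.5 = 289.8 kg VSS/d.

P_X ≈ 290 kg VSS/d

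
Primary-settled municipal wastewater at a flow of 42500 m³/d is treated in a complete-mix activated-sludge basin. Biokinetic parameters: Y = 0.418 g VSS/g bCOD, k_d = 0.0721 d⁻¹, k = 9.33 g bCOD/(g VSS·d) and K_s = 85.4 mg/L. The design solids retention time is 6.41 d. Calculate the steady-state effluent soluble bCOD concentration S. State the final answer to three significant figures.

For a completely mixed reactor with recycle the Lawrence–McCarty relation gives S = K_s·(1 + k_d·θ_c) / [θ_c·(Y·k − k_d) − 1] = 85.4 × (1 + 0.0721 × 6.41) / [6.41 × (0.418 × 9.33 − 0.0721) − 1] = 124.9 / 23.54 = 5.305 mg/L.

S ≈ 5.31 mg/L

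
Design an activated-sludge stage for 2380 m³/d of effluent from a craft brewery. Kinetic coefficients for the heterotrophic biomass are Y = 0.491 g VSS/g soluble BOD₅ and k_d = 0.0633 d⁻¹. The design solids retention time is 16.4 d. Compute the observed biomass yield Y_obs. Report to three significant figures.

Observed yield with endogenous decay: Y_obs = Y / (1 + k_d·θ_c) = 0.491 / (1 + 0.0633 × 16.4) = 0.491 / 2.038 = 0.2409 g VSS/g soluble BOD₅.

Y_obs ≈ 0.241 g VSS/g soluble BOD₅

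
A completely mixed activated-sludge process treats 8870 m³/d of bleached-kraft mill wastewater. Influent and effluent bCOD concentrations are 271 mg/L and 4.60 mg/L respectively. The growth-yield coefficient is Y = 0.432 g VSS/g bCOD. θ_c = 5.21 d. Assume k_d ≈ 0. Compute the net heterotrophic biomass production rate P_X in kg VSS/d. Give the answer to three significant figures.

P_X ≈ 1020 kg VSS/d

No decay correction is needed, so Y_obs = Y = 0.432.
Substrate removed = Q·(S₀ − S) = 8870 m³/d × (271 − 4.60) g/m³ = 2.36×10^6 g/d = 2363 kg/d.
P_X = Y_obs · Q(S₀ − S) = 0.4320 × 2363 = 1021 kg VSS/d.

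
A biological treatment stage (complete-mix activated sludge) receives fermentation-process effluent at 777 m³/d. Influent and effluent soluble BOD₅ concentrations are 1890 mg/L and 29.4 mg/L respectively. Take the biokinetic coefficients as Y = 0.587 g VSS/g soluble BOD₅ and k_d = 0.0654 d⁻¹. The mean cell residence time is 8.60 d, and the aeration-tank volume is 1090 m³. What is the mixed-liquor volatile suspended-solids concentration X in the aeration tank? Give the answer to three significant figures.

X ≈ 4290 mg/L

Solving the biomass balance for X: X = Y Q (S₀−S) θ_c / [V (1+k_d θ_c)] = 0.587 × 777 × (1890 − 29.4) × 8.60 / [1090 × (1 + 0.0654 × 8.60)] = 4285 mg/L.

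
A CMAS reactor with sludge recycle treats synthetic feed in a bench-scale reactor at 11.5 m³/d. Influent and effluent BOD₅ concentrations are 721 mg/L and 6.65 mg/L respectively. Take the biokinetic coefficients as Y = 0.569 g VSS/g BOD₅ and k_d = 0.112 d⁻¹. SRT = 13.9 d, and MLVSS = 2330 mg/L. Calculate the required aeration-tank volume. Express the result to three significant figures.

Steady-state biomass mass balance: V·X·(1 + k_d·θ_c) = Y·Q·(S₀ − S)·θ_c, so V = 0.569 × 11.5 × (721 − 6.65) × 13.9 / [2330 × (1 + 0.112 × 13.9)] = 6.5×10^4 / 5957 = 10.91 m³.

V ≈ 10.9 m³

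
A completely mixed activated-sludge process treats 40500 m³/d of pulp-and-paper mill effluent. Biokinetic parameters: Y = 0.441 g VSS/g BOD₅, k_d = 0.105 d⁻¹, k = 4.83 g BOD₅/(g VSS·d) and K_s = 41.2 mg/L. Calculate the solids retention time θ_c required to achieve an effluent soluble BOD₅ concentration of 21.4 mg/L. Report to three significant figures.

θ_c ≈ 1.60 d

Specific growth rate at S = 21.4 mg/L: μ = YkS/(K_s+S) = 0.441·4.83·21.4/(41.2+21.4) = 0.7282 d⁻¹.
1/θ_c = 0.7282 − 0.105 = 0.6232 d⁻¹, so θ_c = 1.605 d.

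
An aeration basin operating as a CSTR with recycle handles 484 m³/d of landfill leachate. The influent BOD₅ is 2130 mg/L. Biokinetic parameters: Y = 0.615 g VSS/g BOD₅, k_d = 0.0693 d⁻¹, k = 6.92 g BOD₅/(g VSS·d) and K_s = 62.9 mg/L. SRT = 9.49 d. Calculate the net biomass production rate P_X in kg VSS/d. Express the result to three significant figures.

Effluent substrate depends only on kinetics and SRT: S = K_s(1 + k_d θ_c) / [θ_c(Yk − k_d) − 1] = 62.9 × (1 + 0.0693 × 9.49) / [9.49 × (0.615 × 6.92 − 0.0693) − 1] = 104.3 / 38.73 = 2.692 mg/L.
The observed yield is Y_obs = Y/(1 + k_d·θ_c) = 0.615 / (1 + 0.0693 × 9.49) = 0.615 / 1.658 = 0.3710 g VSS per g BOD₅ removed.
Q·(S₀ − S) = 484 × (2130 − 2.69) × 10⁻³ = 1030 kg/d removed.
P_X = Y_obs · Q(S₀ − S) = 0.3710 × 1030 = 382.0 kg VSS/d.

P_X ≈ 382 kg VSS/d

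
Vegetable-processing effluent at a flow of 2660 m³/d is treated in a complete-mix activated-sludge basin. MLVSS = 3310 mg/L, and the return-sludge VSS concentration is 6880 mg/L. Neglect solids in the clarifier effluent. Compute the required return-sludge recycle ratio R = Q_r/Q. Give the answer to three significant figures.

R ≈ 0.927

Mass balance around the secondary clarifier (neglecting effluent solids): R = X / (X_r − X) = 3310 / (6880 − 3310) = 0.9272.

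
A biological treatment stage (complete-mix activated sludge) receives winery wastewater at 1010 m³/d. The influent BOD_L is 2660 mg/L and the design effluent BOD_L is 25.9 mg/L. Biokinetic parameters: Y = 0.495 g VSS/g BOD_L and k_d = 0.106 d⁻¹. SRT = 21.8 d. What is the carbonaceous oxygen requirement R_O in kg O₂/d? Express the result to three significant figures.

The observed yield is Y_obs = Y/(1 + k_d·θ_c) = 0.495 / (1 + 0.106 × 21.8) = 0.495 / 3.311 = 0.1495 g VSS per g BOD_L removed.
Q·(S₀ − S) = 1010 × (2660 − 25.9) × 10⁻³ = 2660 kg/d removed.
Biomass synthesised: P_X = Y_obs × 2660 = 397.8 kg VSS/d.
R_O = Q·(S₀ − S) − 1.42·P_X = 2660 − 1.42 × 397.8 = 2096 kg O₂/d.

R_O ≈ 2100 kg O₂/d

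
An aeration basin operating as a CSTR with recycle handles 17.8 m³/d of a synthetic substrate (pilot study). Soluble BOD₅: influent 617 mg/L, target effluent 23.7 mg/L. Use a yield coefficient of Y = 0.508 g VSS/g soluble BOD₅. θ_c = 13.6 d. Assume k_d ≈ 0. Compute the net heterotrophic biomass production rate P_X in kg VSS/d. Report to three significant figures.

P_X ≈ 5.36 kg VSS/d

With endogenous decay neglected, the observed yield equals the true yield: Y_obs = Y = 0.508 g VSS/g soluble BOD₅.
Mass of soluble BOD₅ removed per day: Q(S₀ − S) = 17.8 × 593.3 g/m³ = 10.56 kg/d.
Biomass produced: P_X = Y_obs·Q·ΔS = 0.5080 × 10.56 ≈ 5.365 kg VSS/d.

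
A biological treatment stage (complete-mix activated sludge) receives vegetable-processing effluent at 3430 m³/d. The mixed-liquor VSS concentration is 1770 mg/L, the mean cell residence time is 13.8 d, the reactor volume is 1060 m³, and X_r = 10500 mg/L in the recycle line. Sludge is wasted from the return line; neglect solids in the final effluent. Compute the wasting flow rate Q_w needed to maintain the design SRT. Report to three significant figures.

Q_w ≈ 12.9 m³/d

Q_w = (V·X)/(θ_c X_r) = 1060 × 1770 / (13.8 × 10500) = 12.95 m³/d.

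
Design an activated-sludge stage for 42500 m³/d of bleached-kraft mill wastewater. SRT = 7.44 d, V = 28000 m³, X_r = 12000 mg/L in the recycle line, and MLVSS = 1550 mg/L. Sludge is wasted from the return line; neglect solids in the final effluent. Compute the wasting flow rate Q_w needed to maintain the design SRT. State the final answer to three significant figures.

Wasting from the return line (neglecting effluent solids): Q_w = V·X / (θ_c·X_r) = 28000 × 1550 / (7.44 × 12000) = 486.1 m³/d.

Q_w ≈ 486 m³/d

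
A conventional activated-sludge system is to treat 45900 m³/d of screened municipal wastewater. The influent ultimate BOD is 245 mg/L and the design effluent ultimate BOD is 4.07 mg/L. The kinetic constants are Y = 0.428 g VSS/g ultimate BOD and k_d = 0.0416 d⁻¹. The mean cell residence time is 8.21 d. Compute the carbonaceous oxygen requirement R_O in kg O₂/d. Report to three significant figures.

R_O ≈ 6050 kg O₂/d

Y_obs = Y / (1 + k_d θ_c) = 0.428 / (1 + 0.0416 × 8.21) = 0.428 / 1.342 = 0.3190.
Substrate removed = Q·(S₀ − S) = 45900 m³/d × (245 − 4.07) g/m³ = 1.11×10^7 g/d = 11059 kg/d.
P_X = Y_obs·Q·(S₀ − S) = 0.3190 × 11059 = 3528 kg VSS/d.
R_O = Q·(S₀ − S) − 1.42·P_X = 11059 − 1.42 × 3528 = 6049 kg O₂/d.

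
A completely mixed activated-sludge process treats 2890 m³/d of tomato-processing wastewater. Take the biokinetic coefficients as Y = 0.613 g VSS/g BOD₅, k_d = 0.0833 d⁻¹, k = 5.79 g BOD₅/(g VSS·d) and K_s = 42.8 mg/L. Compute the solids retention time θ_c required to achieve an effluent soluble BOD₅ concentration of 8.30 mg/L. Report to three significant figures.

From 1/θ_c = Y·k·S/(K_s + S) − k_d: Y·k·S/(K_s+S) = 0.613 × 5.79 × 8.30 / (42.8 + 8.30) = 0.5765 d⁻¹.
1/θ_c = 0.5765 − 0.0833 = 0.4932 d⁻¹, so θ_c = 2.028 d.

θ_c ≈ 2.03 d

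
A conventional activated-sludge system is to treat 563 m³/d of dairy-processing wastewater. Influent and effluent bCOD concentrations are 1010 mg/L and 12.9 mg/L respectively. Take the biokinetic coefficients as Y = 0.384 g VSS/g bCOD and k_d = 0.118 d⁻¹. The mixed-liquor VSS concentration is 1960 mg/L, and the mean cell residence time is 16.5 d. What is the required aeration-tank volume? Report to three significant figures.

Steady-state biomass mass balance: V·X·(1 + k_d·θ_c) = Y·Q·(S₀ − S)·θ_c, so V = 0.384 × 563 × (1010 − 12.9) × 16.5 / [1960 × (1 + 0.118 × 16.5)] = 3.56×10^6 / 5776 = 615.8 m³.

V ≈ 616 m³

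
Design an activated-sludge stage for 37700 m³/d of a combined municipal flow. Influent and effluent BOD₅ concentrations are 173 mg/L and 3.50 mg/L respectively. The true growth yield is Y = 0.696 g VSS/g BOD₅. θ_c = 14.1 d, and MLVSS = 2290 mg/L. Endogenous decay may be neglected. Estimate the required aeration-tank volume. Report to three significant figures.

V ≈ 27400 m³

V·X = Y·Q·ΔS·θ_c gives V = 0.696 × 37700 × (173 − 3.50) × 14.1 / 2290 = 27384 m³.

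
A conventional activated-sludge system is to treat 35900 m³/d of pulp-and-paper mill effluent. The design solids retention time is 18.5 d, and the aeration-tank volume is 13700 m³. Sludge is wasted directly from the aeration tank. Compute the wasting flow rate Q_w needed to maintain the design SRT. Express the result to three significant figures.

Q_w ≈ 741 m³/d

With mixed-liquor wasting, θ_c = V/Q_w, so Q_w = V/θ_c = 13700/18.5 = 740.5 m³/d.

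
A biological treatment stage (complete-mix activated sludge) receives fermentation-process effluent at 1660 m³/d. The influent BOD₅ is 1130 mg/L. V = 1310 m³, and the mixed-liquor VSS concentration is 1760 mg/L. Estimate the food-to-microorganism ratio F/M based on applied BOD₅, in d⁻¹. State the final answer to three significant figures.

F/M = Q·S₀ / (V·X) = 1660 × 1130 / (1310 × 1760) = 0.8136 g BOD₅·(g VSS·d)⁻¹.

F/M ≈ 0.814 d⁻¹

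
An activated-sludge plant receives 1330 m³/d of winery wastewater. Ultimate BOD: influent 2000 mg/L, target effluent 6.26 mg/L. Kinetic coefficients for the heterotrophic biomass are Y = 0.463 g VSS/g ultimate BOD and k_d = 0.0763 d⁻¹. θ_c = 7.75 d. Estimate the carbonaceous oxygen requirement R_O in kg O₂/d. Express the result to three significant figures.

R_O ≈ 1560 kg O₂/d

Observed yield with endogenous decay: Y_obs = Y / (1 + k_d·θ_c) = 0.463 / (1 + 0.0763 × 7.75) = 0.463 / 1.591 = 0.2910 g VSS/g ultimate BOD.
ΔS = 2000 − 6.26 = 1994 mg/L, so the substrate removal rate is 1330 × 1994/1000 = 2652 kg ultimate BOD/d.
P_X = Y_obs·Q·(S₀ − S) = 0.2910 × 2652 = 771.5 kg VSS/d.
Carbonaceous O₂ demand = substrate oxidised − cell-mass equivalent = 2652 − 1.42 × 771.5 = 1556 kg O₂/d.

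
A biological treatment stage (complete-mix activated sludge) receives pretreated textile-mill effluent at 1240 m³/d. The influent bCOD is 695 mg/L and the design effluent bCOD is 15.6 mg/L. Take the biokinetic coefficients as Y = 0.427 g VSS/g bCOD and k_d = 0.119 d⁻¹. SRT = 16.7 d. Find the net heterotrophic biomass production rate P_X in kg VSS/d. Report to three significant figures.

Observed yield with endogenous decay: Y_obs = Y / (1 + k_d·θ_c) = 0.427 / (1 + 0.119 × 16.7) = 0.427 / 2.987 = 0.1429 g VSS/g bCOD.
Mass of bCOD removed per day: Q(S₀ − S) = 1240 × 679.4 g/m³ = 842.5 kg/d.
So the net sludge growth is P_X = 0.1429 × 842.5 = 120.4 kg VSS/d.

P_X ≈ 120 kg VSS/d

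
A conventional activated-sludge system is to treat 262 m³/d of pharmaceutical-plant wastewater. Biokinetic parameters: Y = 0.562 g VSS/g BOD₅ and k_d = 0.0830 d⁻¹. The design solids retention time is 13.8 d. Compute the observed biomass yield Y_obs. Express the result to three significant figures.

Correct the yield for decay: Y_obs = Y/(1 + k_d θ_c) = 0.562 / (1 + 0.0830 × 13.8) = 0.562 / 2.145 = 0.2620.

Y_obs ≈ 0.262 g VSS/g BOD₅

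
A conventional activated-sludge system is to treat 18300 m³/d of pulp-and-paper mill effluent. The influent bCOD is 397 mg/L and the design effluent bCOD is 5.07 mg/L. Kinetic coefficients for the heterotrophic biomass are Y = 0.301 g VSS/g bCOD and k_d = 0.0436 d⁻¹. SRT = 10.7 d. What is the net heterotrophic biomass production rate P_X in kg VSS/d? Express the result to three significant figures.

P_X ≈ 1470 kg VSS/d

Correct the yield for decay: Y_obs = Y/(1 + k_d θ_c) = 0.301 / (1 + 0.0436 × 10.7) = 0.301 / 1.467 = 0.2052.
Q·(S₀ − S) = 18300 × (397 − 5.07) × 10⁻³ = 7172 kg/d removed.
Biomass produced: P_X = Y_obs·Q·ΔS = 0.2052 × 7172 ≈ 1472 kg VSS/d.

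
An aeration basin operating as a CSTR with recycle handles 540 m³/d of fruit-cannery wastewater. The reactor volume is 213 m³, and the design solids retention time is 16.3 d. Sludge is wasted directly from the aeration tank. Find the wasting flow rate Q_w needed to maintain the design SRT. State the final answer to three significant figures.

Q_w ≈ 13.1 m³/d

With mixed-liquor wasting, θ_c = V/Q_w, so Q_w = V/θ_c = 213.0/16.3 = 13.07 m³/d.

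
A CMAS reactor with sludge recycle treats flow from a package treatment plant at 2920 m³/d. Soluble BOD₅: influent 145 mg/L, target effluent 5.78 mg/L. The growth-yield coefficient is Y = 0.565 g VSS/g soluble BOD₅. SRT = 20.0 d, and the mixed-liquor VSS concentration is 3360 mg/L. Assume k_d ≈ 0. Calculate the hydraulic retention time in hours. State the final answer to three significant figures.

τ ≈ 11.2 h

With k_d = 0 the design equation reduces to V = Y Q (S₀−S) θ_c / X = 0.565 × 2920 × (145 − 5.78) × 20.0 / 3360 = 1367 m³.
τ = V/Q = 1367/2920 = 0.4682 d, or 11.24 h.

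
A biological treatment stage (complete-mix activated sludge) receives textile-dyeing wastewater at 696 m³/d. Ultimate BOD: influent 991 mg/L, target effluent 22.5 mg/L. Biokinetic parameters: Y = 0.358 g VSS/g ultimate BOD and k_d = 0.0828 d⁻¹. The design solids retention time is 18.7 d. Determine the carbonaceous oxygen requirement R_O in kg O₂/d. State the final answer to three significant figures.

Y_obs = Y / (1 + k_d θ_c) = 0.358 / (1 + 0.0828 × 18.7) = 0.358 / 2.548 = 0.1405.
Q·(S₀ − S) = 696 × (991 − 22.5) × 10⁻³ = 674.1 kg/d removed.
Biomass synthesised: P_X = Y_obs × 674.1 = 94.70 kg VSS/d.
R_O = Q·(S₀ − S) − 1.42·P_X = 674.1 − 1.42 × 94.70 = 539.6 kg O₂/d.

R_O ≈ 540 kg O₂/d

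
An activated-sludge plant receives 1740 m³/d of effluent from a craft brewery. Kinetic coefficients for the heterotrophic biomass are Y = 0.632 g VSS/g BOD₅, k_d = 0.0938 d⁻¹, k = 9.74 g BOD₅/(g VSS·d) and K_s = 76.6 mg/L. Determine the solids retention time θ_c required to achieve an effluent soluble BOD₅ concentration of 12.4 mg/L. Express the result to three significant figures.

θ_c ≈ 1.31 d

From 1/θ_c = Y·k·S/(K_s + S) − k_d: Y·k·S/(K_s+S) = 0.632 × 9.74 × 12.4 / (76.6 + 12.4) = 0.8576 d⁻¹.
θ_c = 1/(μ − k_d) = 1/(0.8576 − 0.0938) = 1/0.7638 = 1.309 d.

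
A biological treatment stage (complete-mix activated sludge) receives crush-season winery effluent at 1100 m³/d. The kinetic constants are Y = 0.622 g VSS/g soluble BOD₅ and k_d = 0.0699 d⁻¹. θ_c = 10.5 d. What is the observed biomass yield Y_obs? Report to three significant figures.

Y_obs ≈ 0.359 g VSS/g soluble BOD₅

Y_obs = Y / (1 + k_d θ_c) = 0.622 / (1 + 0.0699 × 10.5) = 0.622 / 1.734 = 0.3587.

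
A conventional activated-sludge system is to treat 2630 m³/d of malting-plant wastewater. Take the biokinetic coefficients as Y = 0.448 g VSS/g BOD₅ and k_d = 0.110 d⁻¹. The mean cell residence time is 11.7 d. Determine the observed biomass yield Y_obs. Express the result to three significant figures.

The observed yield is Y_obs = Y/(1 + k_d·θ_c) = 0.448 / (1 + 0.110 × 11.7) = 0.448 / 2.287 = 0.1959 g VSS per g BOD₅ removed.

Y_obs ≈ 0.196 g VSS/g BOD₅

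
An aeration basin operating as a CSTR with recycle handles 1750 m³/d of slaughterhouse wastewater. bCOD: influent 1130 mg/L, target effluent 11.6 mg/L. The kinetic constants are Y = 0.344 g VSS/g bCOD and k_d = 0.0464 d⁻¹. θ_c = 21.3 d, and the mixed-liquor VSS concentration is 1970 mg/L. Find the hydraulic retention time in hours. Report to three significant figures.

From the SRT design equation V = Y Q (S₀−S) θ_c / [X (1 + k_d θ_c)] = 0.344 × 1750 × (1130 − 11.6) × 21.3 / [1970 × (1 + 0.0464 × 21.3)] = 1.43×10^7 / 3917 = 3661 m³.
Hydraulic retention time τ = V/Q = 3661 / 1750 = 2.092 d = 50.21 h.

τ ≈ 50.2 h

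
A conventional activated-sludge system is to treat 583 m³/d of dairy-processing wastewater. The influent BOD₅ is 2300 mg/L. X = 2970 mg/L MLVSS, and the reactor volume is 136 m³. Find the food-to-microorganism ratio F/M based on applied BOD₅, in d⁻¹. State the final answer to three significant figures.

F/M ≈ 3.32 d⁻¹

F/M = Q·S₀ / (V·X) = 583 × 2300 / (136.0 × 2970) = 3.320 g BOD₅·(g VSS·d)⁻¹.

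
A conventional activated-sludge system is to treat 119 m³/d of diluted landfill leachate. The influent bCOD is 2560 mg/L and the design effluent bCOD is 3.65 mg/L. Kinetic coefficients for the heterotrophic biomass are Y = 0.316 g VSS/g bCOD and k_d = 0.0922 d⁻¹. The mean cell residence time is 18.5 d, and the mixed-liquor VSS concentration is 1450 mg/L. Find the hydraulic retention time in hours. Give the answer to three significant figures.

τ ≈ 91.4 h

Steady-state biomass mass balance: V·X·(1 + k_d·θ_c) = Y·Q·(S₀ − S)·θ_c, so V = 0.316 × 119 × (2560 − 3.65) × 18.5 / [1450 × (1 + 0.0922 × 18.5)] = 1.78×10^6 / 3923 = 453.3 m³.
τ = V/Q = 453.3/119 = 3.809 d, or 91.42 h.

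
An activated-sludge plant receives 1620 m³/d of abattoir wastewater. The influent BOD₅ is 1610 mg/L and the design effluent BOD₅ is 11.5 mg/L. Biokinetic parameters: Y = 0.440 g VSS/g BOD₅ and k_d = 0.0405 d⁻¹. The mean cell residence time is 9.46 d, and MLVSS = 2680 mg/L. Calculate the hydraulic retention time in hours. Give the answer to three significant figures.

From the SRT design equation V = Y Q (S₀−S) θ_c / [X (1 + k_d θ_c)] = 0.440 × 1620 × (1610 − 11.5) × 9.46 / [2680 × (1 + 0.0405 × 9.46)] = 1.08×10^7 / 3707 = 2908 m³.
Hydraulic retention time τ = V/Q = 2908 / 1620 = 1.795 d = 43.08 h.

τ ≈ 43.1 h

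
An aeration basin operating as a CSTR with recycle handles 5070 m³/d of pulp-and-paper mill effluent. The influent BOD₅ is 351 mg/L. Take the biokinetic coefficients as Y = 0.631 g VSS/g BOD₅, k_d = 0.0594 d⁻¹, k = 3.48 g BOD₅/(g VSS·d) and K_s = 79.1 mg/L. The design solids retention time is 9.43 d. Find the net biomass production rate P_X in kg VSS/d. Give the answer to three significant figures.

P_X ≈ 707 kg VSS/d

Effluent substrate depends only on kinetics and SRT: S = K_s(1 + k_d θ_c) / [θ_c(Yk − k_d) − 1] = 79.1 × (1 + 0.0594 × 9.43) / [9.43 × (0.631 × 3.48 − 0.0594) − 1] = 123.4 / 19.15 = 6.445 mg/L.
Correct the yield for decay: Y_obs = Y/(1 + k_d θ_c) = 0.631 / (1 + 0.0594 × 9.43) = 0.631 / 1.560 = 0.4045.
ΔS = 351 − 6.45 = 344.6 mg/L, so the substrate removal rate is 5070 × 344.6/1000 = 1747 kg BOD₅/d.
Biomass produced: P_X = Y_obs·Q·ΔS = 0.4045 × 1747 ≈ 706.5 kg VSS/d.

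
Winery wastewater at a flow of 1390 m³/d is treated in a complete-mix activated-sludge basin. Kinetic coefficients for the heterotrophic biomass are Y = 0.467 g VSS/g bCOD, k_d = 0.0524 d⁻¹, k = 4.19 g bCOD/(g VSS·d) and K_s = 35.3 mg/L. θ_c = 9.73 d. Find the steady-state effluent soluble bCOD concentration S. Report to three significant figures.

For a completely mixed reactor with recycle the Lawrence–McCarty relation gives S = K_s·(1 + k_d·θ_c) / [θ_c·(Y·k − k_d) − 1] = 35.3 × (1 + 0.0524 × 9.73) / [9.73 × (0.467 × 4.19 − 0.0524) − 1] = 53.30 / 17.53 = 3.041 mg/L.

S ≈ 3.04 mg/L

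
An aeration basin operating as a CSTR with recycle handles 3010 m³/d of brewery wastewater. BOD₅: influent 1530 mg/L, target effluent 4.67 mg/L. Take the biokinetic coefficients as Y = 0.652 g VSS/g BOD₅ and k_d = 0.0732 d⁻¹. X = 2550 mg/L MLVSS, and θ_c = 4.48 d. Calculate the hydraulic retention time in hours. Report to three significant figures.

Rearranging the biomass balance for a CMAS with decay, V = Y·Q·ΔS·θ_c / [X·(1+k_d θ_c)] = 0.652 × 3010 × (1530 − 4.67) × 4.48 / [2550 × (1 + 0.0732 × 4.48)] = 1.34×10^7 / 3386 = 3960 m³.
Hydraulic retention time τ = V/Q = 3960 / 3010 = 1.316 d = 31.58 h.

τ ≈ 31.6 h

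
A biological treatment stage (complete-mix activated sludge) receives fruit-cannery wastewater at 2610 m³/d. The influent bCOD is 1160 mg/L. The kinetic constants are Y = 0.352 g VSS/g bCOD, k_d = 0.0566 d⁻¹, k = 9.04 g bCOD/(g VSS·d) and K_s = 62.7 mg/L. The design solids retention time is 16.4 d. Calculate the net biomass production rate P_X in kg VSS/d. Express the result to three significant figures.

P_X ≈ 552 kg VSS/d

From the Monod/SRT balance for a CMAS, S = K_s·(1+k_d θ_c)/[θ_c·(Y k − k_d) − 1] = 62.7 × (1 + 0.0566 × 16.4) / [16.4 × (0.352 × 9.04 − 0.0566) − 1] = 120.9 / 50.26 = 2.406 mg/L.
Observed yield with endogenous decay: Y_obs = Y / (1 + k_d·θ_c) = 0.352 / (1 + 0.0566 × 16.4) = 0.352 / 1.928 = 0.1825 g VSS/g bCOD.
Substrate removed = Q·(S₀ − S) = 2610 m³/d × (1160 − 2.41) g/m³ = 3.02×10^6 g/d = 3021 kg/d.
Biomass produced: P_X = Y_obs·Q·ΔS = 0.1825 × 3021 ≈ 551.5 kg VSS/d.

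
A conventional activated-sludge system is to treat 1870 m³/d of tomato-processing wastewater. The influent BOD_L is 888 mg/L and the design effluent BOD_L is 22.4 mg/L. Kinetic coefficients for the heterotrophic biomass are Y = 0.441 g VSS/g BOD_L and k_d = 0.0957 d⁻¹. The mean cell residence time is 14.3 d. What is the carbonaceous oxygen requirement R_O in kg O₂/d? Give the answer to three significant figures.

R_O ≈ 1190 kg O₂/d

Observed yield with endogenous decay: Y_obs = Y / (1 + k_d·θ_c) = 0.441 / (1 + 0.0957 × 14.3) = 0.441 / 2.369 = 0.1862 g VSS/g BOD_L.
Q·(S₀ − S) = 1870 × (888 − 22.4) × 10⁻³ = 1619 kg/d removed.
P_X = Y_obs·Q·(S₀ − S) = 0.1862 × 1619 = 301.4 kg VSS/d.
Carbonaceous O₂ demand = substrate oxidised − cell-mass equivalent = 1619 − 1.42 × 301.4 = 1191 kg O₂/d.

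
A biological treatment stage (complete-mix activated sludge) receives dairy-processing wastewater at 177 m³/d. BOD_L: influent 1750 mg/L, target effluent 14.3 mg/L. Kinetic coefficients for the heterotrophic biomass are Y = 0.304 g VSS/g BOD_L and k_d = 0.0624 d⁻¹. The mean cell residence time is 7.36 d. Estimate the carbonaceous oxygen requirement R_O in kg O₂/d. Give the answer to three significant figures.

R_O ≈ 216 kg O₂/d

Observed yield with endogenous decay: Y_obs = Y / (1 + k_d·θ_c) = 0.304 / (1 + 0.0624 × 7.36) = 0.304 / 1.459 = 0.2083 g VSS/g BOD_L.
Substrate removed = Q·(S₀ − S) = 177 m³/d × (1750 − 14.3) g/m³ = 3.07×10^5 g/d = 307.2 kg/d.
Biomass synthesised: P_X = Y_obs × 307.2 = 64.00 kg VSS/d.
R_O = Q·ΔS − 1.42 P_X = 307.2 − 90.88 = 216.3 kg O₂/d.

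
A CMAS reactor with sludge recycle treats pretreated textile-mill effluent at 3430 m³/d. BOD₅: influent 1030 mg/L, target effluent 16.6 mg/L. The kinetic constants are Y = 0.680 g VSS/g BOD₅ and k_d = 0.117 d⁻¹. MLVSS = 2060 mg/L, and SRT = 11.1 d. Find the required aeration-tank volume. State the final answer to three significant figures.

V ≈ 5540 m³

Rearranging the biomass balance for a CMAS with decay, V = Y·Q·ΔS·θ_c / [X·(1+k_d θ_c)] = 0.680 × 3430 × (1030 − 16.6) × 11.1 / [2060 × (1 + 0.117 × 11.1)] = 2.62×10^7 / 4735 = 5541 m³.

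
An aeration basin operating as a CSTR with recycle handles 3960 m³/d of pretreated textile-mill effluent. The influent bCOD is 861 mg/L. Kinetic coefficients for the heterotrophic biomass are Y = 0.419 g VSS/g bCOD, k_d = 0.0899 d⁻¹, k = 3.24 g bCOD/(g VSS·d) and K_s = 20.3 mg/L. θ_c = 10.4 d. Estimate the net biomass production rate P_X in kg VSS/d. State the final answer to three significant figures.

From the Monod/SRT balance for a CMAS, S = K_s·(1+k_d θ_c)/[θ_c·(Y k − k_d) − 1] = 20.3 × (1 + 0.0899 × 10.4) / [10.4 × (0.419 × 3.24 − 0.0899) − 1] = 39.28 / 12.18 = 3.224 mg/L.
Y_obs = Y / (1 + k_d θ_c) = 0.419 / (1 + 0.0899 × 10.4) = 0.419 / 1.935 = 0.2165.
ΔS = 861 − 3.22 = 857.8 mg/L, so the substrate removal rate is 3960 × 857.8/1000 = 3397 kg bCOD/d.
So the net sludge growth is P_X = 0.2165 × 3397 = 735.6 kg VSS/d.

P_X ≈ 736 kg VSS/d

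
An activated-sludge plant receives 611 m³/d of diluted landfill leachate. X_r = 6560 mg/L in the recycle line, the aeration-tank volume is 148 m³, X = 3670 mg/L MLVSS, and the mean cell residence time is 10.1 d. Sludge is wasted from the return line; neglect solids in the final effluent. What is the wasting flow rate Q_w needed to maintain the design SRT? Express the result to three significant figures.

Wasting from the return line (neglecting effluent solids): Q_w = V·X / (θ_c·X_r) = 148.0 × 3670 / (10.1 × 6560) = 8.198 m³/d.

Q_w ≈ 8.20 m³/d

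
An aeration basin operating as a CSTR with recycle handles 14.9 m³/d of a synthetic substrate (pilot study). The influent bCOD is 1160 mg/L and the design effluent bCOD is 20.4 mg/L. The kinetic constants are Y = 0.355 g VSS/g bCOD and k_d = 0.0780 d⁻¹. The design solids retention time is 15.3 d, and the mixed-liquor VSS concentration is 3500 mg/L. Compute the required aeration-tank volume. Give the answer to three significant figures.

Rearranging the biomass balance for a CMAS with decay, V = Y·Q·ΔS·θ_c / [X·(1+k_d θ_c)] = 0.355 × 14.9 × (1160 − 20.4) × 15.3 / [3500 × (1 + 0.0780 × 15.3)] = 9.22×10^4 / 7677 = 12.01 m³.

V ≈ 12.0 m³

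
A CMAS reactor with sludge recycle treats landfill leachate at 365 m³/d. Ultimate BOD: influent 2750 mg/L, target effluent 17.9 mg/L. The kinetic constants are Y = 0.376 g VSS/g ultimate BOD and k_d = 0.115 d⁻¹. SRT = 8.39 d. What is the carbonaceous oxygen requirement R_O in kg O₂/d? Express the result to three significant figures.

Observed yield with endogenous decay: Y_obs = Y / (1 + k_d·θ_c) = 0.376 / (1 + 0.115 × 8.39) = 0.376 / 1.965 = 0.1914 g VSS/g ultimate BOD.
ΔS = 2750 − 17.9 = 2732 mg/L, so the substrate removal rate is 365 × 2732/1000 = 997.2 kg ultimate BOD/d.
Biomass synthesised: P_X = Y_obs × 997.2 = 190.8 kg VSS/d.
R_O = Q·(S₀ − S) − 1.42·P_X = 997.2 − 1.42 × 190.8 = 726.2 kg O₂/d.

R_O ≈ 726 kg O₂/d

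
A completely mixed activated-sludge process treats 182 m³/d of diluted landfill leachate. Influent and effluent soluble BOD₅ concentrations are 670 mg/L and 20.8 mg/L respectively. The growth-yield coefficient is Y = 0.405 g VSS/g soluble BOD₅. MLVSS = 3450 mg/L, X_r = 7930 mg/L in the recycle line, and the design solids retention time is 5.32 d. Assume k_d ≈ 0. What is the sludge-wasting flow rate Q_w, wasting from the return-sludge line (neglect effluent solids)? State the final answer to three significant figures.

Q_w ≈ 6.03 m³/d

Biomass mass balance (decay neglected): V·X = Y·Q·(S₀ − S)·θ_c, so V = 0.405 × 182 × (670 − 20.8) × 5.32 / 3450 = 73.79 m³.
Wasting from the return line (neglecting effluent solids): Q_w = V·X / (θ_c·X_r) = 73.79 × 3450 / (5.32 × 7930) = 6.034 m³/d.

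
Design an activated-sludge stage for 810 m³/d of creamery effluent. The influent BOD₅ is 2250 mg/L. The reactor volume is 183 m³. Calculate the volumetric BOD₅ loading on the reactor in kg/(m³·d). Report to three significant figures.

L_v ≈ 9.96 kg BOD₅/(m³·d)

Volumetric loading L_v = Q·S₀ / V = 810 × 2250 g/m³ / 183.0 m³ = 9959 g/(m³·d) = 9.959 kg BOD₅/(m³·d).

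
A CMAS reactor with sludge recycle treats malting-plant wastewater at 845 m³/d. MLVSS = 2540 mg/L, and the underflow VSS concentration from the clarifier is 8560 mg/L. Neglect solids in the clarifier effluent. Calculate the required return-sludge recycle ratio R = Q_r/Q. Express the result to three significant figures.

R ≈ 0.422

Solids balance on the clarifier gives (1+R)X = R·X_r, so R = X/(X_r − X) = 2540 / (8560 − 2540) = 0.4219.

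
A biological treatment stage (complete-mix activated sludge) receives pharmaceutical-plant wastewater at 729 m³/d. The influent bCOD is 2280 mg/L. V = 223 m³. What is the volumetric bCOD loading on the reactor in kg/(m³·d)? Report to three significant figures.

L_v ≈ 7.45 kg bCOD/(m³·d)

L_v = Q S₀ / V = 729 × 2280 × 10⁻³ / 223.0 = 7.453 kg/(m³·d).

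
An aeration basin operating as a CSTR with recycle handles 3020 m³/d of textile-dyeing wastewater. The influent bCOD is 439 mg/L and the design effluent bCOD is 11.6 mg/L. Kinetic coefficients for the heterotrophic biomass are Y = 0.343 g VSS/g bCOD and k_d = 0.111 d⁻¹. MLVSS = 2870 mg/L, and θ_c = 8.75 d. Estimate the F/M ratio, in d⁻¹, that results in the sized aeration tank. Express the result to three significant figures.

From the SRT design equation V = Y Q (S₀−S) θ_c / [X (1 + k_d θ_c)] = 0.343 × 3020 × (439 − 11.6) × 8.75 / [2870 × (1 + 0.111 × 8.75)] = 3.87×10^6 / 5657 = 684.7 m³.
F/M = applied load / biomass = Q·S₀/(V·X) = 3020 × 439 / (684.7 × 2870) = 0.6746 d⁻¹.

F/M ≈ 0.675 d⁻¹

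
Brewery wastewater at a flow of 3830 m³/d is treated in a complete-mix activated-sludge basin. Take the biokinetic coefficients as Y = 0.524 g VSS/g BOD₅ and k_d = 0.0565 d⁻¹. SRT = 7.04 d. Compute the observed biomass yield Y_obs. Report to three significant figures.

Y_obs ≈ 0.375 g VSS/g BOD₅

The observed yield is Y_obs = Y/(1 + k_d·θ_c) = 0.524 / (1 + 0.0565 × 7.04) = 0.524 / 1.398 = 0.3749 g VSS per g BOD₅ removed.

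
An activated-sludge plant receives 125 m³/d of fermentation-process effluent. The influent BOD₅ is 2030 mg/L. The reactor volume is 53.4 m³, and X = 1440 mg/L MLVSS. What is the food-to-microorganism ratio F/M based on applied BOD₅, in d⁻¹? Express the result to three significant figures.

F/M = Q·S₀ / (V·X) = 125 × 2030 / (53.40 × 1440) = 3.300 g BOD₅·(g VSS·d)⁻¹.

F/M ≈ 3.30 d⁻¹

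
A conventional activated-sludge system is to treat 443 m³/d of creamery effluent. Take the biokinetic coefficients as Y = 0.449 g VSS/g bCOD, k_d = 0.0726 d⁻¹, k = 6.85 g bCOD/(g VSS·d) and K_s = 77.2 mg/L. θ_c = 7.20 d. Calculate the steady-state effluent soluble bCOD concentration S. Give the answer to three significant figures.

Effluent substrate depends only on kinetics and SRT: S = K_s(1 + k_d θ_c) / [θ_c(Yk − k_d) − 1] = 77.2 × (1 + 0.0726 × 7.20) / [7.20 × (0.449 × 6.85 − 0.0726) − 1] = 117.6 / 20.62 = 5.700 mg/L.

S ≈ 5.70 mg/L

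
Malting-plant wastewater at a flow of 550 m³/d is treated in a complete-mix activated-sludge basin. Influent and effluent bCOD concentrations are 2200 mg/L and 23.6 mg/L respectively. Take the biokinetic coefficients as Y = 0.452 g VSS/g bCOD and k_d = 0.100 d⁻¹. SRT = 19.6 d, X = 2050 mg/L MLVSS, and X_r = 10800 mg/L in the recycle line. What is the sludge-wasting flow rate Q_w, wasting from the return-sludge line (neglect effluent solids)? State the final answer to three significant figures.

Q_w ≈ 16.9 m³/d

From the SRT design equation V = Y Q (S₀−S) θ_c / [X (1 + k_d θ_c)] = 0.452 × 550 × (2200 − 23.6) × 19.6 / [2050 × (1 + 0.100 × 19.6)] = 1.06×10^7 / 6068 = 1748 m³.
θ_c = V·X/(Q_w·X_r) when wasting from the recycle, so Q_w = V·X/(θ_c·X_r) = 1748 × 2050 / (19.6 × 10800) = 16.92 m³/d.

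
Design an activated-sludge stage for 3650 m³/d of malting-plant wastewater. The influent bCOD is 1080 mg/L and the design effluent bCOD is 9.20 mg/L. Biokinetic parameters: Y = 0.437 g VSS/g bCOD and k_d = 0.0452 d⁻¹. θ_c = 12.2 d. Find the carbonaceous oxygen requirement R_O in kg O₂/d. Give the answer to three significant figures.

Y_obs = Y / (1 + k_d θ_c) = 0.437 / (1 + 0.0452 × 12.2) = 0.437 / 1.551 = 0.2817.
Q·(S₀ − S) = 3650 × (1080 − 9.20) × 10⁻³ = 3908 kg/d removed.
Biomass synthesised: P_X = Y_obs × 3908 = 1101 kg VSS/d.
R_O = Q·ΔS − 1.42 P_X = 3908 − 1563 = 2345 kg O₂/d.

R_O ≈ 2350 kg O₂/d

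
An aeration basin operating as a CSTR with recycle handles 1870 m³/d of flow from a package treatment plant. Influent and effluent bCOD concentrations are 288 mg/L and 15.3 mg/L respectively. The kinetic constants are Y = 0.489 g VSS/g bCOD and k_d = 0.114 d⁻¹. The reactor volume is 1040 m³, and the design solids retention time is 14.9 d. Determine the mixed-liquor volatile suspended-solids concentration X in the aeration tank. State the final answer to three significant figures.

X ≈ 1320 mg/L

X = Y·Q·ΔS·θ_c / [V·(1 + k_d θ_c)] = 0.489 × 1870 × (288 − 15.3) × 14.9 / [1040 × (1 + 0.114 × 14.9)] = 1324 mg/L.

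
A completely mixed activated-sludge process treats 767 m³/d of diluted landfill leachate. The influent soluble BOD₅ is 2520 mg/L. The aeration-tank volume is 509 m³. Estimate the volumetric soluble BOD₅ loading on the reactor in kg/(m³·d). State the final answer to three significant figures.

L_v ≈ 3.80 kg soluble BOD₅/(m³·d)

Applied soluble BOD₅ load per unit volume = Q·S₀/V = (767 × 2520/1000)/509.0 = 3.797 kg soluble BOD₅·m⁻³·d⁻¹.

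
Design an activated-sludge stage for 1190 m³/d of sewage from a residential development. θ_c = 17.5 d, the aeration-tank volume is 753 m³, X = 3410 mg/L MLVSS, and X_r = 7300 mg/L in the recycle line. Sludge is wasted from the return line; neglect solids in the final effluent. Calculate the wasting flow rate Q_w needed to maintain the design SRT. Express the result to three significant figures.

Q_w ≈ 20.1 m³/d

Wasting from the return line (neglecting effluent solids): Q_w = V·X / (θ_c·X_r) = 753.0 × 3410 / (17.5 × 7300) = 20.10 m³/d.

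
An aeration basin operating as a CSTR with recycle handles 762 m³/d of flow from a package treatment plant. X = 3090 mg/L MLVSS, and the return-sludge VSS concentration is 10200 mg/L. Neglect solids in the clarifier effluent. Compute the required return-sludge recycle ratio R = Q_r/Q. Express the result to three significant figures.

R ≈ 0.435

Mass balance around the secondary clarifier (neglecting effluent solids): R = X / (X_r − X) = 3090 / (10200 − 3090) = 0.4346.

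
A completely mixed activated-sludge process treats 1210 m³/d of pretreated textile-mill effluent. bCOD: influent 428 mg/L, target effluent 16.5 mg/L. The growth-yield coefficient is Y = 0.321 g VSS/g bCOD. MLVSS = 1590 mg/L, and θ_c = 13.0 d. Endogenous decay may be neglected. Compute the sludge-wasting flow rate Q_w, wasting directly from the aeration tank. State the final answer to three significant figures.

Q_w ≈ 101 m³/d

Biomass mass balance (decay neglected): V·X = Y·Q·(S₀ − S)·θ_c, so V = 0.321 × 1210 × (428 − 16.5) × 13.0 / 1590 = 1307 m³.
With mixed-liquor wasting, θ_c = V/Q_w, so Q_w = V/θ_c = 1307/13.0 = 100.5 m³/d.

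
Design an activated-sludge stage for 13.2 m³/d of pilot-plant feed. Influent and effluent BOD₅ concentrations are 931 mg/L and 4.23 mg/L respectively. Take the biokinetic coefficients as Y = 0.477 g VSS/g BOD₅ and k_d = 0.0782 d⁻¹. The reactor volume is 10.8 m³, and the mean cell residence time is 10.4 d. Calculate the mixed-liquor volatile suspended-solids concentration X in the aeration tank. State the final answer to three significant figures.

From V·X·(1 + k_d·θ_c) = Y·Q·(S₀ − S)·θ_c: X = 0.477 × 13.2 × (931 − 4.23) × 10.4 / [10.8 × (1 + 0.0782 × 10.4)] = 3099 mg/L.

X ≈ 3100 mg/L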